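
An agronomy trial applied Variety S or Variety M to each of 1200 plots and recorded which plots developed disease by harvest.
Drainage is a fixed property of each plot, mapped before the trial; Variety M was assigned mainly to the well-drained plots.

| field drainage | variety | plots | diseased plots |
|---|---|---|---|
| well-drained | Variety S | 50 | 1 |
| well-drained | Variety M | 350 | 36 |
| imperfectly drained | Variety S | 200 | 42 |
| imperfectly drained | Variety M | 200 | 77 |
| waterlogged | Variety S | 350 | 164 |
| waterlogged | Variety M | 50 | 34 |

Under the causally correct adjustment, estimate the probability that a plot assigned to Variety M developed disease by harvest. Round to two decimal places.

The field drainage-specific comparison favours Variety S throughout, but the pooled figures favour Variety M. The question is whether to condition on field drainage.
Field drainage satisfies the back-door criterion: it is not a descendant of the variety, and it blocks the spurious path from variety to outcome. Adjusting for it (i.e., using the within-field drainage rates) gives the causal effect.
Standardising Variety M to the population field drainage mix: 0.333·36/350 + 0.333·77/200 + 0.333·34/50 = 0.389.

0.39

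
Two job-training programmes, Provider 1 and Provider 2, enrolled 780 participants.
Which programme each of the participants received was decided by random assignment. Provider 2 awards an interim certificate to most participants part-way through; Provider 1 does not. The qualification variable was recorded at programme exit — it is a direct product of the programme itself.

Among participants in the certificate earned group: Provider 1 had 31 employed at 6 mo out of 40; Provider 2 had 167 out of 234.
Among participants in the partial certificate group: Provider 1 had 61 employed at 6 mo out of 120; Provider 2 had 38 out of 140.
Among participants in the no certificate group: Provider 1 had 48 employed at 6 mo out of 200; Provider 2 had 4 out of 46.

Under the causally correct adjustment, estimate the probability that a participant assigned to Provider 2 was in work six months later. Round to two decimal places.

0.50

Stratifying would compare programmes among participants the programmes themselves sorted into qualification attained during the programme groups — a form of selection on an intermediate. The unconditioned pooled rates give the total causal effect.
So P(outcome | do(Provider 2)) is just the pooled rate for Provider 2: 209/420 = 0.498.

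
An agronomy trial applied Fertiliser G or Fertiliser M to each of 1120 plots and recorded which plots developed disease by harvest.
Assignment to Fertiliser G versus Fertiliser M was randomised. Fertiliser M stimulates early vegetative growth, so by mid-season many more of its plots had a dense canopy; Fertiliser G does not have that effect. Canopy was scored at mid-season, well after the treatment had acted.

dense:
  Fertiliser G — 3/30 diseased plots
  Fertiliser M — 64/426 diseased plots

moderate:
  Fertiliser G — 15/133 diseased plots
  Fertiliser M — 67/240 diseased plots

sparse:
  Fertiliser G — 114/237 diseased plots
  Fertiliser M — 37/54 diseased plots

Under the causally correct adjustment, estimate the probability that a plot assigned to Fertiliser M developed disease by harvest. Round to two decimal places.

0.23

Within every mid-season canopy level Fertiliser G has the lower rate, yet pooled Fertiliser M does — Simpson's reversal.
The distribution of mid-season canopy is itself part of what the fertiliser does — it is an intermediate outcome. Holding it fixed would remove that part of the effect; the total effect is the pooled difference.
So P(outcome | do(Fertiliser M)) is just the pooled rate for Fertiliser M: 168/720 = 0.233.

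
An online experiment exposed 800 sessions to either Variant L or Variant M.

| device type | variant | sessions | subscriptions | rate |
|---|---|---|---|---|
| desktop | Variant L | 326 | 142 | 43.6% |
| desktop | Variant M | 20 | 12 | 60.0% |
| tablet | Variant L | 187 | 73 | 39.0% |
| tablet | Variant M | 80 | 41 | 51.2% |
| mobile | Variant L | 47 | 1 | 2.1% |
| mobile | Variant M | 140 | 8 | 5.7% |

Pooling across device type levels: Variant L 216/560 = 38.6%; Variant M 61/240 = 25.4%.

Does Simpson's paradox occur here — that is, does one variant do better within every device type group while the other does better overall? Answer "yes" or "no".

Within each device type level (desktop 43.6% vs 60.0%; tablet 39.0% vs 51.2%; mobile 2.1% vs 5.7%), Variant M has the higher rate every time. Pooled: 38.6% vs 25.4% — Variant L has the higher rate overall. The two comparisons disagree.

yes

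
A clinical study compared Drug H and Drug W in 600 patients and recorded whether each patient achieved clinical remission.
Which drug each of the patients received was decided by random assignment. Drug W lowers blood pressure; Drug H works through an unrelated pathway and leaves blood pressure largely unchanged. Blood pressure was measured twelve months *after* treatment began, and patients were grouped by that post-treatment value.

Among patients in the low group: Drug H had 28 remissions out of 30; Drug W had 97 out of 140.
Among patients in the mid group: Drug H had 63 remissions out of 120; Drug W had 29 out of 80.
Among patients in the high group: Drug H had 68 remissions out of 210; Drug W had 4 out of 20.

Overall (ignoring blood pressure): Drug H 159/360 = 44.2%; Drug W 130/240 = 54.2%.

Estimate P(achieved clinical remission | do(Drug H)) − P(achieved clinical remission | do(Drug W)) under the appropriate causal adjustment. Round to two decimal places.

-0.10

Drug H is higher inside every blood pressure stratum but Drug W is higher in aggregate. Whether to stratify depends on how blood pressure relates to the drug.
The distribution of blood pressure is itself part of what the drug does — it is an intermediate outcome. Holding it fixed would remove that part of the effect; the total effect is the pooled difference.
The causal difference is the pooled difference: 0.442 − 0.542 = -0.100.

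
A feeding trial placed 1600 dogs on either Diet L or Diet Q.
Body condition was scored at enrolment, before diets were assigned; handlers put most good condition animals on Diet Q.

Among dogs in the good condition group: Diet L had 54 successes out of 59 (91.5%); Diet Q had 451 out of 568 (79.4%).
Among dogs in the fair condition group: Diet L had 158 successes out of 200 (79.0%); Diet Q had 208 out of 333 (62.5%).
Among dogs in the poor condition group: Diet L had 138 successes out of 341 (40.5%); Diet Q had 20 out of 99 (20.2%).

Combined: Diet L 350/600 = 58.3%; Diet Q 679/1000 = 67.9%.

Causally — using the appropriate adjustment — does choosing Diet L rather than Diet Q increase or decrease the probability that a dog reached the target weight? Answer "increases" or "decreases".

increases

The starting body condition-specific comparison favours Diet L throughout, but the pooled figures favour Diet Q. The question is whether to condition on starting body condition.
Here starting body condition is a common cause — it drives both which diet a case falls under and the outcome. The crude comparison mixes populations; the stratum-specific rates are the causally relevant ones.
Within each level — good condition: 91.5% vs 79.4%; fair condition: 79.0% vs 62.5%; poor condition: 40.5% vs 20.2% — Diet L is higher every time.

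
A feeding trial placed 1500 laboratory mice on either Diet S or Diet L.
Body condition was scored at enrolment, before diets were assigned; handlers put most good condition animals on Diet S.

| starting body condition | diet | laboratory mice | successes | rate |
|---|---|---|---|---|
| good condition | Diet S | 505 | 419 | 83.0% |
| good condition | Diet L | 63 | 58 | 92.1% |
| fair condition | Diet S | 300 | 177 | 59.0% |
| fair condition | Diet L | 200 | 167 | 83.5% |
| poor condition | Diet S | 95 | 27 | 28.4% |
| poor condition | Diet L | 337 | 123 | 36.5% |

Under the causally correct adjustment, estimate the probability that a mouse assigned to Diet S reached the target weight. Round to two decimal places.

The stratified and pooled comparisons disagree (Diet L wins within each starting body condition; Diet S wins overall), so the answer turns on the causal role of starting body condition.
Starting body condition is set before the diet has any effect — it is not caused by the diet — and it independently drives the outcome. That makes it a confounder, so the causal comparison is within starting body condition levels.
Standardising Diet S to the population starting body condition mix: 0.379·419/505 + 0.333·177/300 + 0.288·27/95 = 0.593.

0.59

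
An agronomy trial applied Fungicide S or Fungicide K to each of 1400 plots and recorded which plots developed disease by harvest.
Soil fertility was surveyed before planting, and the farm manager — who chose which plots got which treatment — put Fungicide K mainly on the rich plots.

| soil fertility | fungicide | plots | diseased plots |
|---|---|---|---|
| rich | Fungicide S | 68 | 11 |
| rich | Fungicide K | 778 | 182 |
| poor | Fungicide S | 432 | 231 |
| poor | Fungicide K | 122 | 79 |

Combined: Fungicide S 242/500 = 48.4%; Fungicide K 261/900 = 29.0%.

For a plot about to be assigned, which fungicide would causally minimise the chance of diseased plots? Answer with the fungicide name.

Since soil fertility is a pre-existing factor (not a product of the fungicide) and it affects the outcome on its own, it is a confounder. The stratified rates, not the pooled rate, identify the causal effect.
Within each level — rich: 16.2% vs 23.4%; poor: 53.5% vs 64.8% — Fungicide S is lower every time.

Fungicide S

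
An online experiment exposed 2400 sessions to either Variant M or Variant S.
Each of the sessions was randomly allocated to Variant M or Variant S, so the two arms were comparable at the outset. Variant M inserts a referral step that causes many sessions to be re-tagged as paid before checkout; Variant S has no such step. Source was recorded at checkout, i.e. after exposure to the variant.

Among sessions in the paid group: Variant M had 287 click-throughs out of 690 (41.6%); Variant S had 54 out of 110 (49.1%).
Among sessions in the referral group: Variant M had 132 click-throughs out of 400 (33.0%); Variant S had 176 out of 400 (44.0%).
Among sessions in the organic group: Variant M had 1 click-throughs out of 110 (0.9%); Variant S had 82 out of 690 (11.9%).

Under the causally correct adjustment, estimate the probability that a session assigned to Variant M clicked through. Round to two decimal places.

0.35

Variant S is higher inside every traffic source stratum but Variant M is higher in aggregate. Whether to stratify depends on how traffic source relates to the variant.
Stratifying would compare variants among sessions the variants themselves sorted into traffic source groups — a form of selection on an intermediate. The unconditioned pooled rates give the total causal effect.
So P(outcome | do(Variant M)) is just the pooled rate for Variant M: 420/1200 = 0.350.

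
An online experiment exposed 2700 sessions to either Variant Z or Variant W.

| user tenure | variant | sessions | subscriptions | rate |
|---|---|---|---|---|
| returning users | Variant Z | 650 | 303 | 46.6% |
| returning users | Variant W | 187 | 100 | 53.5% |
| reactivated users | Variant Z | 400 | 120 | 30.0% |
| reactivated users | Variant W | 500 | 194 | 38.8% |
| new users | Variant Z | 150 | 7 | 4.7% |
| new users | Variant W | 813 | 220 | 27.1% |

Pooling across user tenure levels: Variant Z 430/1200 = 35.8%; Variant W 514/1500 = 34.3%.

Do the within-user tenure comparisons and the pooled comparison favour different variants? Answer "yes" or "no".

yes

Within each user tenure level (returning users 46.6% vs 53.5%; reactivated users 30.0% vs 38.8%; new users 4.7% vs 27.1%), Variant W has the higher rate every time. Pooled: 35.8% vs 34.3% — Variant Z has the higher rate overall. The two comparisons disagree.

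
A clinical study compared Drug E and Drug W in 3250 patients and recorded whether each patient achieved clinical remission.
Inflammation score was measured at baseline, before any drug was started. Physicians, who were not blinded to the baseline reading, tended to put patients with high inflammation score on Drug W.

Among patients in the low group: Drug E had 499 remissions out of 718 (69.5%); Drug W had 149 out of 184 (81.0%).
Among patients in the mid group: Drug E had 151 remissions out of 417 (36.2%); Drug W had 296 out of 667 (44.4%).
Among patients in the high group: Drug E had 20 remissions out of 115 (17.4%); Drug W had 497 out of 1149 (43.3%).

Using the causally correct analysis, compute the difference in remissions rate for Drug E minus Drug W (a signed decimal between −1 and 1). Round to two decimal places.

-0.16

Within every inflammation score level Drug W has the higher rate, yet pooled Drug E does — Simpson's reversal.
Since inflammation score is a pre-existing factor (not a product of the drug) and it affects the outcome on its own, it is a confounder. The stratified rates, not the pooled rate, identify the causal effect.
Adjusting over the population distribution of inflammation score: 0.278·(0.695−0.810) + 0.334·(0.362−0.444) + 0.389·(0.174−0.433) = -0.160.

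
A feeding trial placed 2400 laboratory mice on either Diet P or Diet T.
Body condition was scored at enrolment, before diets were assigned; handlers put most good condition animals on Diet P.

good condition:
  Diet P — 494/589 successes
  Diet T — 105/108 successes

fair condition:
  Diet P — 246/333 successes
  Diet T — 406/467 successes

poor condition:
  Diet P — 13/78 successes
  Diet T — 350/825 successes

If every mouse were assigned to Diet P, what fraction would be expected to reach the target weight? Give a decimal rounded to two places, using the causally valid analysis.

Since starting body condition is a pre-existing factor (not a product of the diet) and it affects the outcome on its own, it is a confounder. The stratified rates, not the pooled rate, identify the causal effect.
Standardising Diet P to the population starting body condition mix: 0.290·494/589 + 0.333·246/333 + 0.376·13/78 = 0.553.

0.55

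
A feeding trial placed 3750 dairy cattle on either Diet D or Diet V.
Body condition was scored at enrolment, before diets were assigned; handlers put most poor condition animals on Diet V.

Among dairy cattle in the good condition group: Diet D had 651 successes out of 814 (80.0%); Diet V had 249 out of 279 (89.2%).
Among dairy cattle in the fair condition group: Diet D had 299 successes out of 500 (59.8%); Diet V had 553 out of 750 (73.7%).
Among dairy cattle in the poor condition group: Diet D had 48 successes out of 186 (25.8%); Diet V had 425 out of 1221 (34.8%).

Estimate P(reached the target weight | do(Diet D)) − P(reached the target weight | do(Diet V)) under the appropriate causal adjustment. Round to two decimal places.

Since starting body condition is a pre-existing factor (not a product of the diet) and it affects the outcome on its own, it is a confounder. The stratified rates, not the pooled rate, identify the causal effect.
Adjusting over the population distribution of starting body condition: 0.291·(0.800−0.892) + 0.333·(0.598−0.737) + 0.375·(0.258−0.348) = -0.107.

-0.11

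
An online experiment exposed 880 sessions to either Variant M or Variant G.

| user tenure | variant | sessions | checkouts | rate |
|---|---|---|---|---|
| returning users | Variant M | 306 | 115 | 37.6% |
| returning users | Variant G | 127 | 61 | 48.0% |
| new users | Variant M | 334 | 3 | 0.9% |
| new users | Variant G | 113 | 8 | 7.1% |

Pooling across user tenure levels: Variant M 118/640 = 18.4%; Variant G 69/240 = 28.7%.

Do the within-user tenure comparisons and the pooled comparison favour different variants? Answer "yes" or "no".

no

Within each user tenure level (returning users 37.6% vs 48.0%; new users 0.9% vs 7.1%), Variant G has the higher rate every time. Pooled: 18.4% vs 28.7% — Variant G has the higher rate overall. They agree.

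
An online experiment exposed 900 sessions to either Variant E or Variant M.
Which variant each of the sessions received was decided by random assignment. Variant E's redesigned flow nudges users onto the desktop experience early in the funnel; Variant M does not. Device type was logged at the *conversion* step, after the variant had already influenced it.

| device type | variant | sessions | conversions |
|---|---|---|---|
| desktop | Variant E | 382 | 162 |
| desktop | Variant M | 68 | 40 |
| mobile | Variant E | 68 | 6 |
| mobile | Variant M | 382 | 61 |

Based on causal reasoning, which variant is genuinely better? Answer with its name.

Variant E

Stratifying would compare variants among sessions the variants themselves sorted into device type groups — a form of selection on an intermediate. The unconditioned pooled rates give the total causal effect.
Pooled: Variant E 37.3% vs Variant M 22.4%; Variant E is higher overall.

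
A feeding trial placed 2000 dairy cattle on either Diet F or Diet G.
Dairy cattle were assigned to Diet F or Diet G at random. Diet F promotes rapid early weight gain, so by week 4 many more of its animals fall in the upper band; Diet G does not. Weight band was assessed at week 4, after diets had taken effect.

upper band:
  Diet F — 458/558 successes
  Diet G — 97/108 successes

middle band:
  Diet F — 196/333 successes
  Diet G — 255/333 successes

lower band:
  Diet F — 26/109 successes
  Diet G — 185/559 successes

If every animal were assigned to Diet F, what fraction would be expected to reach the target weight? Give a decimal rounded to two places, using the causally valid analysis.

0.68

The stratified and pooled comparisons disagree (Diet G wins within each week-4 weight band; Diet F wins overall), so the answer turns on the causal role of week-4 weight band.
Because the diet influences week-4 weight band, week-4 weight band is a post-treatment mediator, not a confounder. Stratifying on it would bias the estimate; the causal effect is the crude pooled difference.
So P(outcome | do(Diet F)) is just the pooled rate for Diet F: 680/1000 = 0.680.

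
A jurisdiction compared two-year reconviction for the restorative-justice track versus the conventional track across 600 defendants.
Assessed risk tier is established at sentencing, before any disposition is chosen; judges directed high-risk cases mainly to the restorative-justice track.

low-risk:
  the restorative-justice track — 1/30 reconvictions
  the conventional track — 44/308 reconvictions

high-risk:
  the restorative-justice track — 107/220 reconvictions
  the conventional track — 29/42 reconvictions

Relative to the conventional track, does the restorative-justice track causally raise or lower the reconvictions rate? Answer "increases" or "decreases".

The stratified and pooled comparisons disagree (the restorative-justice track wins within each assessed risk tier; the conventional track wins overall), so the answer turns on the causal role of assessed risk tier.
Assessed risk tier satisfies the back-door criterion: it is not a descendant of the disposition, and it blocks the spurious path from disposition to outcome. Adjusting for it (i.e., using the within-assessed risk tier rates) gives the causal effect.
Within each level — low-risk: 3.3% vs 14.3%; high-risk: 48.6% vs 69.0% — the restorative-justice track is lower every time.

decreases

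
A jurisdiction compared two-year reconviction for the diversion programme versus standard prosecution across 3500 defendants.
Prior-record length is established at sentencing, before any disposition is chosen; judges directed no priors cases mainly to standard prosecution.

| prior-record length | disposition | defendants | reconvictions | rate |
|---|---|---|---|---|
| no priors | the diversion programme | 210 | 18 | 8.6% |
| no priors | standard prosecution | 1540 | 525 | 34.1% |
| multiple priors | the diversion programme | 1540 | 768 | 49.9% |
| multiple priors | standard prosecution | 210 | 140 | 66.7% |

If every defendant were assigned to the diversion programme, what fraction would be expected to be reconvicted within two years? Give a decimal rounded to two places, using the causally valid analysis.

The prior-record length-specific comparison favours the diversion programme throughout, but the pooled figures favour standard prosecution. The question is whether to condition on prior-record length.
Prior-record length is set before the disposition has any effect — it is not caused by the disposition — and it independently drives the outcome. That makes it a confounder, so the causal comparison is within prior-record length levels.
Standardising the diversion programme to the population prior-record length mix: 0.500·18/210 + 0.500·768/1540 = 0.292.

0.29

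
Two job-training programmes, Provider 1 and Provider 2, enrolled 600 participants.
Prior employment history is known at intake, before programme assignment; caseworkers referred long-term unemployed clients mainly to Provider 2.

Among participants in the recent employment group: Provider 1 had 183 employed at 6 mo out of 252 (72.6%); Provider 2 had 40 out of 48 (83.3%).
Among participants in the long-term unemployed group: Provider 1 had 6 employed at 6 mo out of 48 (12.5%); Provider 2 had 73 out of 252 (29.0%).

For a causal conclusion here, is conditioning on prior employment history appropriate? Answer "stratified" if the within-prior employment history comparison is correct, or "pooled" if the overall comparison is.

stratified

The stratified and pooled comparisons disagree (Provider 2 wins within each prior employment history; Provider 1 wins overall), so the answer turns on the causal role of prior employment history.
Prior employment history satisfies the back-door criterion: it is not a descendant of the programme, and it blocks the spurious path from programme to outcome. Adjusting for it (i.e., using the within-prior employment history rates) gives the causal effect.
Within each level — recent employment: 72.6% vs 83.3%; long-term unemployed: 12.5% vs 29.0% — Provider 2 is higher every time.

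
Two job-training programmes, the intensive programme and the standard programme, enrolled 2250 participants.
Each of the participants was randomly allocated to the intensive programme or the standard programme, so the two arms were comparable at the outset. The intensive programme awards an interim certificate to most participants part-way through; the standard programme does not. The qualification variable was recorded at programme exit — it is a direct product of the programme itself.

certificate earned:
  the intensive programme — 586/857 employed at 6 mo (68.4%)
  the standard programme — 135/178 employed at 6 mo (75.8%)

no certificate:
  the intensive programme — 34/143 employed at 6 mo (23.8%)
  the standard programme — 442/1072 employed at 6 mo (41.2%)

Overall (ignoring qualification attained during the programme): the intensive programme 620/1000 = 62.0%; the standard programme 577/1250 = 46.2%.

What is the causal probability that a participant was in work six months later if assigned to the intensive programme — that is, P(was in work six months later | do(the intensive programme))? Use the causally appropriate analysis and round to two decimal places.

0.62

Qualification attained during the programme is downstream of the programme. One should not condition on a consequence of treatment, so the overall rates are the right comparison.
So P(outcome | do(the intensive programme)) is just the pooled rate for the intensive programme: 620/1000 = 0.620.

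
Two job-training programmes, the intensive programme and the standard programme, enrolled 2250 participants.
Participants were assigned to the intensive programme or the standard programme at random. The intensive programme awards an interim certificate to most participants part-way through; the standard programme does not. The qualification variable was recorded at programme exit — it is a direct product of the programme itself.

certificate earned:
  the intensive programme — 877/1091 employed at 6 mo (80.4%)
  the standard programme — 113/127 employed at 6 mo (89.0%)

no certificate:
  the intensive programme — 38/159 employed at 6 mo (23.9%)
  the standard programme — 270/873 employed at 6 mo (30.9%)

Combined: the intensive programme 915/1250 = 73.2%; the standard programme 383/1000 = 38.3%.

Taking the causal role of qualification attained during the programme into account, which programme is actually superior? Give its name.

the intensive programme

The distribution of qualification attained during the programme is itself part of what the programme does — it is an intermediate outcome. Holding it fixed would remove that part of the effect; the total effect is the pooled difference.
Pooled: the intensive programme 73.2% vs the standard programme 38.3%; the intensive programme is higher overall.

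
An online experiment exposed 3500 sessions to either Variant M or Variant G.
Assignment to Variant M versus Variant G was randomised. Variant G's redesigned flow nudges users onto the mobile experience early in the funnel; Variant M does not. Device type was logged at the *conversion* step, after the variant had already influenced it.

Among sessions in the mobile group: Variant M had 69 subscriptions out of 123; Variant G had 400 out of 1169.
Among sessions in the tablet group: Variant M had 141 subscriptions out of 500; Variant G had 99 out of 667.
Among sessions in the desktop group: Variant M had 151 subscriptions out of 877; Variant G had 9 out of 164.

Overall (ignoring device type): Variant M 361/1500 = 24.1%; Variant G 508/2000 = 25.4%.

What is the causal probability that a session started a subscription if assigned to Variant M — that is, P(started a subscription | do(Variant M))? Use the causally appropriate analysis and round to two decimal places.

Stratifying would compare variants among sessions the variants themselves sorted into device type groups — a form of selection on an intermediate. The unconditioned pooled rates give the total causal effect.
So P(outcome | do(Variant M)) is just the pooled rate for Variant M: 361/1500 = 0.241.

0.24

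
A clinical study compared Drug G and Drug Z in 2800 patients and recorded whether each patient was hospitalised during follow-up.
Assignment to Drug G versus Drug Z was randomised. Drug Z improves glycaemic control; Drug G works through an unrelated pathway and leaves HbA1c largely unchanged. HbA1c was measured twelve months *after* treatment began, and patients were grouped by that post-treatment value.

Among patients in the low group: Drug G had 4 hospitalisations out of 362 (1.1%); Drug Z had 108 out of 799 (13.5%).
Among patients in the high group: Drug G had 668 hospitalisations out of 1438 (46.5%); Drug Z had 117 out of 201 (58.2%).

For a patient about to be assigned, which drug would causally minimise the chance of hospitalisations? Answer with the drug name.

Drug Z

HbA1c lies on the pathway drug → HbA1c → outcome, so adjusting for it blocks the indirect effect. For the total causal effect of drug, use the unadjusted pooled rates.
Pooled: Drug G 37.3% vs Drug Z 22.5%; Drug Z is lower overall.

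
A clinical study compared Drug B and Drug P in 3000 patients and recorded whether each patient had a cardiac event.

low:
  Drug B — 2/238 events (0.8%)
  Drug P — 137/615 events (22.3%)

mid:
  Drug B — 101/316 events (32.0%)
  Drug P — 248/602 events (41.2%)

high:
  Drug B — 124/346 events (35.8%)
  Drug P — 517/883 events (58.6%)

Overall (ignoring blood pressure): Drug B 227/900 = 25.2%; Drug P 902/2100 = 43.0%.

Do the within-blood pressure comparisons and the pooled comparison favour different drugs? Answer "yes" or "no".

no

Within each blood pressure level (low 0.8% vs 22.3%; mid 32.0% vs 41.2%; high 35.8% vs 58.6%), Drug B has the lower rate every time. Pooled: 25.2% vs 43.0% — Drug B has the lower rate overall. They agree.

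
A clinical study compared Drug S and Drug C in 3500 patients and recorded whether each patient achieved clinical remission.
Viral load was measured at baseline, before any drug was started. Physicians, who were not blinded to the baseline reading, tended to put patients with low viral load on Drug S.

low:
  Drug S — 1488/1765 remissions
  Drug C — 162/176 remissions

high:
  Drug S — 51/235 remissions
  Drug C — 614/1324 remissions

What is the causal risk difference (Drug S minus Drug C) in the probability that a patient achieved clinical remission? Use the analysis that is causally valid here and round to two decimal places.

Since viral load is a pre-existing factor (not a product of the drug) and it affects the outcome on its own, it is a confounder. The stratified rates, not the pooled rate, identify the causal effect.
Adjusting over the population distribution of viral load: 0.555·(0.843−0.920) + 0.445·(0.217−0.464) = -0.153.

-0.15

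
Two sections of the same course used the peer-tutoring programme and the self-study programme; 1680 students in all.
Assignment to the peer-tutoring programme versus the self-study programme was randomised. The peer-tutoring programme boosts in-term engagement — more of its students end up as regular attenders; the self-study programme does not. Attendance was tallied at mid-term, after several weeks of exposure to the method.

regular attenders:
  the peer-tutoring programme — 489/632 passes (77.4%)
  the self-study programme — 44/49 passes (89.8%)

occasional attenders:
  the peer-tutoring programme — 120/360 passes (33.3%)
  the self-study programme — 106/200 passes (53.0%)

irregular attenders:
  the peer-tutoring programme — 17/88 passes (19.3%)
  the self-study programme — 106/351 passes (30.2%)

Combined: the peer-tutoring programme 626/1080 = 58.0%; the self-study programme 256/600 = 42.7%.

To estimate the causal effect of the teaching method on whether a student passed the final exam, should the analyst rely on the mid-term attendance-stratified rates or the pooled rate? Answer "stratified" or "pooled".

the self-study programme is higher inside every mid-term attendance stratum but the peer-tutoring programme is higher in aggregate. Whether to stratify depends on how mid-term attendance relates to the teaching method.
Stratifying would compare teaching methods among students the teaching methods themselves sorted into mid-term attendance groups — a form of selection on an intermediate. The unconditioned pooled rates give the total causal effect.
Pooled: the peer-tutoring programme 58.0% vs the self-study programme 42.7%; the peer-tutoring programme is higher overall.

pooled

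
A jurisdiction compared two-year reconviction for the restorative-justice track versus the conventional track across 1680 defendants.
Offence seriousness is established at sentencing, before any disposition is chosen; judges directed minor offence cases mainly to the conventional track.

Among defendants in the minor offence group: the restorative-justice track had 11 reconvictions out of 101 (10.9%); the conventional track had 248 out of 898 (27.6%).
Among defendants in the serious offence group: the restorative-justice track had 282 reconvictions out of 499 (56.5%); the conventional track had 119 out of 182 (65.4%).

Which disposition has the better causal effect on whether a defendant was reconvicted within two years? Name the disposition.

the restorative-justice track

Here offence seriousness is a common cause — it drives both which disposition a case falls under and the outcome. The crude comparison mixes populations; the stratum-specific rates are the causally relevant ones.
Within each level — minor offence: 10.9% vs 27.6%; serious offence: 56.5% vs 65.4% — the restorative-justice track is lower every time.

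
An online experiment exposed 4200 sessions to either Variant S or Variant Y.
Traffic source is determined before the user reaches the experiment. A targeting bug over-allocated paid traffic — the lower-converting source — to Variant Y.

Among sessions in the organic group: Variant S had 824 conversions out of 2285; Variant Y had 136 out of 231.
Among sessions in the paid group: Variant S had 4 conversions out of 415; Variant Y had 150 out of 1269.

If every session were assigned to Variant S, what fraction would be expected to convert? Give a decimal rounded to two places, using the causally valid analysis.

0.22

Here traffic source is a common cause — it drives both which variant a case falls under and the outcome. The crude comparison mixes populations; the stratum-specific rates are the causally relevant ones.
Standardising Variant S to the population traffic source mix: 0.599·824/2285 + 0.401·4/415 = 0.220.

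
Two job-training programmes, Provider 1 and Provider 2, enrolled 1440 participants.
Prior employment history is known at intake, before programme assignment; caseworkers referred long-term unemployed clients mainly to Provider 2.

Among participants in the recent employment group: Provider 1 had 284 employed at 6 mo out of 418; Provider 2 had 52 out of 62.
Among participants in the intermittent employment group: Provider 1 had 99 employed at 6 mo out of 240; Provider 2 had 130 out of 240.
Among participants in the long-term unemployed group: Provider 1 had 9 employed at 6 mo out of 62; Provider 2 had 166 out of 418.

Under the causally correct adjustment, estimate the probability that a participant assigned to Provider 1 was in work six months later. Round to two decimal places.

0.41

Prior employment history differs across programmes for reasons unrelated to any effect of the programme itself, and it separately predicts the outcome — a classic confounder. We must compare within prior employment history levels.
Standardising Provider 1 to the population prior employment history mix: 0.333·284/418 + 0.333·99/240 + 0.333·9/62 = 0.412.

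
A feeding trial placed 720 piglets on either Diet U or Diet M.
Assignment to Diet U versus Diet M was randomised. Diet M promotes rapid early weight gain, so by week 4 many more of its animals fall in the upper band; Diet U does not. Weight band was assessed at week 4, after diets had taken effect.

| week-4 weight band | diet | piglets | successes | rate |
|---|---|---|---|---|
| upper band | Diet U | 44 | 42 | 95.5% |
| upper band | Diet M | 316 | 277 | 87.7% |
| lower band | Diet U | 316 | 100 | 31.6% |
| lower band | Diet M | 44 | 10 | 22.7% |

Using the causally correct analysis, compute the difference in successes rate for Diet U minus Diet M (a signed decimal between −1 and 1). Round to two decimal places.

-0.40

Because the diet influences week-4 weight band, week-4 weight band is a post-treatment mediator, not a confounder. Stratifying on it would bias the estimate; the causal effect is the crude pooled difference.
The causal difference is the pooled difference: 0.394 − 0.797 = -0.403.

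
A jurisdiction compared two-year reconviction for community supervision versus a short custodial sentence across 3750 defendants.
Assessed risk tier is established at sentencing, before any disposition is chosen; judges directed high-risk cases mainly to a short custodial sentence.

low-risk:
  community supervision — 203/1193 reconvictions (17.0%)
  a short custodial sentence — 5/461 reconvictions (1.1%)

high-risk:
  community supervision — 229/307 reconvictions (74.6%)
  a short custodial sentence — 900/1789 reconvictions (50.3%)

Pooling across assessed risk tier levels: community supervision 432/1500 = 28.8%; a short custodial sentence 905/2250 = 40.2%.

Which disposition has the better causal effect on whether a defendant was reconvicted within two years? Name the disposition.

Here assessed risk tier is a common cause — it drives both which disposition a case falls under and the outcome. The crude comparison mixes populations; the stratum-specific rates are the causally relevant ones.
Within each level — low-risk: 17.0% vs 1.1%; high-risk: 74.6% vs 50.3% — a short custodial sentence is lower every time.

a short custodial sentence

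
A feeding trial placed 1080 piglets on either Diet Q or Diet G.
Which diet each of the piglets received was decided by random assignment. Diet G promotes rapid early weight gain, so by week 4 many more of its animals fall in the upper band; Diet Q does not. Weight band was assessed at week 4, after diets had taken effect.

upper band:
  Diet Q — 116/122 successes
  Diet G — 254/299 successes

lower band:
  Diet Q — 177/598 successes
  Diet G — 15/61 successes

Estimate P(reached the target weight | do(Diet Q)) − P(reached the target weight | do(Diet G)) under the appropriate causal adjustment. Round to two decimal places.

-0.34

Diet Q is higher inside every week-4 weight band stratum but Diet G is higher in aggregate. Whether to stratify depends on how week-4 weight band relates to the diet.
Because the diet influences week-4 weight band, week-4 weight band is a post-treatment mediator, not a confounder. Stratifying on it would bias the estimate; the causal effect is the crude pooled difference.
The causal difference is the pooled difference: 0.407 − 0.747 = -0.340.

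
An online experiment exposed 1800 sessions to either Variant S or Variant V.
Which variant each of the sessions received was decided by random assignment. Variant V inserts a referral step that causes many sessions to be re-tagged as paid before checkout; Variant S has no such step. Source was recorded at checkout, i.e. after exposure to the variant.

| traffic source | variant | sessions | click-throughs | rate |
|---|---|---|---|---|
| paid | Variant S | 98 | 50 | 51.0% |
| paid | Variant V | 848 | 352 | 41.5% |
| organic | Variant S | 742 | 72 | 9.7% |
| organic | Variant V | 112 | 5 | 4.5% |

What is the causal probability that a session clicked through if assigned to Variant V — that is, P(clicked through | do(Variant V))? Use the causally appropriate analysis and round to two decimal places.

Traffic source lies on the pathway variant → traffic source → outcome, so adjusting for it blocks the indirect effect. For the total causal effect of variant, use the unadjusted pooled rates.
So P(outcome | do(Variant V)) is just the pooled rate for Variant V: 357/960 = 0.372.

0.37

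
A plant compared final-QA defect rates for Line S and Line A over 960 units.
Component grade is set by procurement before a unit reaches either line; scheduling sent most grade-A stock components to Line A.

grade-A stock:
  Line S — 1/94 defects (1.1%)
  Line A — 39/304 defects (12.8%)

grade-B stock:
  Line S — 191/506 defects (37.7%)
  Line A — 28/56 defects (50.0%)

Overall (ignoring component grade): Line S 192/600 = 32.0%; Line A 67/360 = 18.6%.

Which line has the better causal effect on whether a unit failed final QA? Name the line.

The component grade-specific comparison favours Line S throughout, but the pooled figures favour Line A. The question is whether to condition on component grade.
Since component grade is a pre-existing factor (not a product of the line) and it affects the outcome on its own, it is a confounder. The stratified rates, not the pooled rate, identify the causal effect.
Within each level — grade-A stock: 1.1% vs 12.8%; grade-B stock: 37.7% vs 50.0% — Line S is lower every time.

Line S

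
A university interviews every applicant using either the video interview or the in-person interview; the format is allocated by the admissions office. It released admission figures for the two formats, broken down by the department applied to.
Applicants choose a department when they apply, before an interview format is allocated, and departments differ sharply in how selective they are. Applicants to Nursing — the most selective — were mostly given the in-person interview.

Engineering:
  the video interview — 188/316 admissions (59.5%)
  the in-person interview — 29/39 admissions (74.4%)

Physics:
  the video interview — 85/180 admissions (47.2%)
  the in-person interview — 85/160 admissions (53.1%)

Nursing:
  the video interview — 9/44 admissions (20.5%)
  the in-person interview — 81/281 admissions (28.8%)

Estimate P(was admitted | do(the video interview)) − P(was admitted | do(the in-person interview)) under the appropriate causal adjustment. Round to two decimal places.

Department satisfies the back-door criterion: it is not a descendant of the interview format, and it blocks the spurious path from interview format to outcome. Adjusting for it (i.e., using the within-department rates) gives the causal effect.
Adjusting over the population distribution of department: 0.348·(0.595−0.744) + 0.333·(0.472−0.531) + 0.319·(0.205−0.288) = -0.098.

-0.10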